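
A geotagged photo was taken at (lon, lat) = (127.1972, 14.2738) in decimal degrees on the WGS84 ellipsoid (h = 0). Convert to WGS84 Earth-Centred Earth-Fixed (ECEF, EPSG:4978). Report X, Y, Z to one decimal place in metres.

X -3737689.1 m, Y 4924723.3 m, Z 1562357.7 m

WGS84: a = 6378137 m, e² = 0.006694380; N(φ) = a/√(1−e²sin²φ) = 6379435.188 m.
X = (N+h)·cosφ·cosλ = -3737689.099 m; Y = (N+h)·cosφ·sinλ = 4924723.262 m; Z = (N(1−e²)+h)·sinφ = 1562357.745 m.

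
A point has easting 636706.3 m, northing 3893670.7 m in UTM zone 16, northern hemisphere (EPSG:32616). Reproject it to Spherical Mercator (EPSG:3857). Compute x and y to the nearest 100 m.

x -9517700 m, y 4187900 m

Unproject from UTM 16N (λ₀ = -87°) → φ = 35.17670034°, λ = -85.49869954°.
Web Mercator (R = 6378137 m): x = -9517671.697 m, y = 4187920.018 m.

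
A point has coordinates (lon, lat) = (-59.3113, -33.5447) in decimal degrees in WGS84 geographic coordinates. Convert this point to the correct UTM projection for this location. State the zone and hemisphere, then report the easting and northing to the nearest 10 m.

Zone 21S: E 285400 m, N 6285930 m

Longitude -59.3113° lies in the 6° band [-60°, -54°), giving zone 21; latitude is south of the equator, so 21S.
Zone 21 central meridian λ₀ = 6×21 − 183 = -57°; Δλ = -2.3113°.
Transverse Mercator on WGS84 with k₀ = 0.9996 gives E = 285401.602 m, N = 6285932.299 m.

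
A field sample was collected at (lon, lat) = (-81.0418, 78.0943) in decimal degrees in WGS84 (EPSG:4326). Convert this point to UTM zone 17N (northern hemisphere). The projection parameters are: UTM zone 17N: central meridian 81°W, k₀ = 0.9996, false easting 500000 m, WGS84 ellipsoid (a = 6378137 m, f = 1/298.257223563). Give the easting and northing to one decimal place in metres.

Zone 17 central meridian λ₀ = 6×17 − 183 = -81°; Δλ = -0.0418°.
Transverse Mercator on WGS84 with k₀ = 0.9996 gives E = 499037.341 m, N = 8668893.895 m.

E 499037.3 m, N 8668893.9 m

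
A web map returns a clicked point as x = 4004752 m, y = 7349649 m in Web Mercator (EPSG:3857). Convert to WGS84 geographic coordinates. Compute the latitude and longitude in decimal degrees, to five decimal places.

R = 6378137 m. λ = x/R = 35.97529931°.
φ = 2·arctan(exp(y/R)) − 90° = 2·arctan(3.16553) − 90° = 54.93700162°.

lat 54.93700°, lon 35.97530°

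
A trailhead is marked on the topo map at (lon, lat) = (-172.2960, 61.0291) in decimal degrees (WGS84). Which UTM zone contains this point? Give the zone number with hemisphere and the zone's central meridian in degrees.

UTM zone = ⌊(λ + 180)/6⌋ + 1; -172.2960° ∈ [-174°, -168°) → zone 2.
Hemisphere: N (φ ≥ 0).
Central meridian λ₀ = 6×2 − 183 = -171°.

Zone 2N, central meridian -171°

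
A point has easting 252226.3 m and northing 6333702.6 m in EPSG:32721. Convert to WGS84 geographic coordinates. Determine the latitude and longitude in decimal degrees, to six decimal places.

Zone 21S: λ₀ = -57°, k₀ = 0.9996, false easting 500000 m, false northing 10000000 m.
Meridian distance M = (N − FN)/k₀ = -3667764.5 m.
Inverse transverse Mercator on WGS84 gives φ = -33.10710017°, λ = -59.65520044°.

lat -33.107100°, lon -59.655200°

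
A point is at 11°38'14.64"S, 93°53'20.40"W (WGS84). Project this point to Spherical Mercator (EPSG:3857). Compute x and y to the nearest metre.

x -10451676 m, y -1304470 m

Web Mercator is spherical with R = a = 6378137 m.
x = R·λ = 6378137 × -1.638672181 = -10451675.671 m.
y = R·ln tan(π/4 + φ/2) = 6378137 × -0.204522049 = -1304469.651 m.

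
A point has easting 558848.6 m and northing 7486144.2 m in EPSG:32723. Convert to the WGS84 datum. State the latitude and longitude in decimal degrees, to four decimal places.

Zone 23S: λ₀ = -45°, k₀ = 0.9996, false easting 500000 m, false northing 10000000 m.
Meridian distance M = (N − FN)/k₀ = -2514861.7 m.
Inverse transverse Mercator on WGS84 gives φ = -22.73100024°, λ = -44.42689992°.

lat -22.7310°, lon -44.4269°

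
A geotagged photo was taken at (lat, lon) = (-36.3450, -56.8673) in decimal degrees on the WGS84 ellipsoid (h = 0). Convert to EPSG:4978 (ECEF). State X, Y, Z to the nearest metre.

WGS84: a = 6378137 m, e² = 0.006694380; N(φ) = a/√(1−e²sin²φ) = 6385648.585 m.
X = (N+h)·cosφ·cosλ = 2811281.694 m; Y = (N+h)·cosφ·sinλ = -4307122.119 m; Z = (N(1−e²)+h)·sinφ = -3759094.499 m.

X 2811282 m, Y -4307122 m, Z -3759094 m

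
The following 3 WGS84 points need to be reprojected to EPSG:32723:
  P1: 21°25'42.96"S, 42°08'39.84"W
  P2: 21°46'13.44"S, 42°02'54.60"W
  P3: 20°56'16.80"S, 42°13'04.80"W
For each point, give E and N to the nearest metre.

P1: E 796014 m, N 7627720 m; P2: E 805243 m, N 7589668 m; P3: E 789334 m, N 7682202 m

UTM zone 23S: λ₀ = -45°, k₀ = 0.9996.
P1 (-21.4286°, -42.1444°) → (796014.082, 7627720.296) m.
P2 (-21.7704°, -42.0485°) → (805242.827, 7589668.468) m.
P3 (-20.9380°, -42.2180°) → (789334.421, 7682202.479) m.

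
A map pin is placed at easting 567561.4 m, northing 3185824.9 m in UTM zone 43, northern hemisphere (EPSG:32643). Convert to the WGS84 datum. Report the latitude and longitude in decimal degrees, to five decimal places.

Zone 43N: λ₀ = 75°, k₀ = 0.9996, false easting 500000 m.
Meridian distance M = (N − FN)/k₀ = 3187099.7 m.
Inverse transverse Mercator on WGS84 gives φ = 28.79820025°, λ = 75.69229988°.

lat 28.79820°, lon 75.69230°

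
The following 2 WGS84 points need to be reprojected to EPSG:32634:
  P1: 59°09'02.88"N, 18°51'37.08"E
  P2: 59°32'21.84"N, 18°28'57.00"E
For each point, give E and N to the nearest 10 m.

UTM zone 34N: λ₀ = 21°, k₀ = 0.9996.
P1 (59.1508°, 18.8603°) → (377620.718, 6558806.046) m.
P2 (59.5394°, 18.4825°) → (357654.646, 6602813.288) m.

P1: E 377620 m, N 6558810 m; P2: E 357650 m, N 6602810 m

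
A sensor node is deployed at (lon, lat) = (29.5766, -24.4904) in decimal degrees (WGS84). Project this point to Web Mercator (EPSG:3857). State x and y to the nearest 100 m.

x 3292500 m, y -2813300 m

Web Mercator is spherical with R = a = 6378137 m.
x = R·λ = 6378137 × 0.516209052 = 3292452.051 m.
y = R·ln tan(π/4 + φ/2) = 6378137 × -0.441081834 = -2813280.368 m.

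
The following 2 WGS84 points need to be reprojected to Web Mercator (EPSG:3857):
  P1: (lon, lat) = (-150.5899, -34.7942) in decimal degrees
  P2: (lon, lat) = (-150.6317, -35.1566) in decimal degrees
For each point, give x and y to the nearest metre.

Web Mercator: x = R·λ, y = R·ln tan(π/4+φ/2), R = 6378137 m.
P1 (-34.7942°, -150.5899°) → (-16763590.987, -4135948.797) m.
P2 (-35.1566°, -150.6317°) → (-16768244.141, -4185182.875) m.

P1: x -16763591 m, y -4135949 m; P2: x -16768244 m, y -4185183 m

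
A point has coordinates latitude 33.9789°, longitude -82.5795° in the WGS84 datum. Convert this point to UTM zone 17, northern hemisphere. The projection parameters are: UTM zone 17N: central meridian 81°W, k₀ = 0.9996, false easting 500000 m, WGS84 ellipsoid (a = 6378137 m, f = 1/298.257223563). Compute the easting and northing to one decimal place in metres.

E 354093.6 m, N 3760940.6 m

Zone 17 central meridian λ₀ = 6×17 − 183 = -81°; Δλ = -1.5795°.
Transverse Mercator on WGS84 with k₀ = 0.9996 gives E = 354093.551 m, N = 3760940.625 m.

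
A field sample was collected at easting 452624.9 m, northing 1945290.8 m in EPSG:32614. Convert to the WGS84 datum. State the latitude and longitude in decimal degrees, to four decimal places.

lat 17.5937°, lon -99.4465°

Zone 14N: λ₀ = -99°, k₀ = 0.9996, false easting 500000 m.
Meridian distance M = (N − FN)/k₀ = 1946069.2 m.
Inverse transverse Mercator on WGS84 gives φ = 17.59369982°, λ = -99.44649981°.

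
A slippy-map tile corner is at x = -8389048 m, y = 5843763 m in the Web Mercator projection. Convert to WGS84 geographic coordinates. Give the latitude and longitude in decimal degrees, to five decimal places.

lat 46.39430°, lon -75.36010°

R = 6378137 m. λ = x/R = -75.36010038°.
φ = 2·arctan(exp(y/R)) − 90° = 2·arctan(2.49982) − 90° = 46.39430126°.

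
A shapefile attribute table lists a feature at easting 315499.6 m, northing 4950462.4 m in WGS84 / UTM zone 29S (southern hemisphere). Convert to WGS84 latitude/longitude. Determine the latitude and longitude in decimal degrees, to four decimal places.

lat -45.5749°, lon -11.3647°

Zone 29S: λ₀ = -9°, k₀ = 0.9996, false easting 500000 m, false northing 10000000 m.
Meridian distance M = (N − FN)/k₀ = -5051558.2 m.
Inverse transverse Mercator on WGS84 gives φ = -45.57490029°, λ = -11.36470059°.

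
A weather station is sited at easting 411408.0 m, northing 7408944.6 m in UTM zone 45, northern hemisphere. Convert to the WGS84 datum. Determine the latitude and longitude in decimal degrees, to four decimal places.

Zone 45N: λ₀ = 87°, k₀ = 0.9996, false easting 500000 m.
Meridian distance M = (N − FN)/k₀ = 7411909.4 m.
Inverse transverse Mercator on WGS84 gives φ = 66.78589980°, λ = 84.98559889°.

lat 66.7859°, lon 84.9856°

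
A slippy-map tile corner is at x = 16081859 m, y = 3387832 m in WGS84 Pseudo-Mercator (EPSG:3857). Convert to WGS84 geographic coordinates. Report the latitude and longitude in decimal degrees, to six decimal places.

R = 6378137 m. λ = x/R = 144.46579737°.
φ = 2·arctan(exp(y/R)) − 90° = 2·arctan(1.70091) − 90° = 29.09569884°.

lat 29.095699°, lon 144.465797°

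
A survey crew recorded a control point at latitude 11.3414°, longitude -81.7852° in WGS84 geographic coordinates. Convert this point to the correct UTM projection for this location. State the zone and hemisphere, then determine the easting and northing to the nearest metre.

Zone 17N: E 414319 m, N 1253844 m

Longitude -81.7852° lies in the 6° band [-84°, -78°), giving zone 17; latitude is north of the equator, so 17N.
Zone 17 central meridian λ₀ = 6×17 − 183 = -81°; Δλ = -0.7852°.
Transverse Mercator on WGS84 with k₀ = 0.9996 gives E = 414319.467 m, N = 1253844.079 m.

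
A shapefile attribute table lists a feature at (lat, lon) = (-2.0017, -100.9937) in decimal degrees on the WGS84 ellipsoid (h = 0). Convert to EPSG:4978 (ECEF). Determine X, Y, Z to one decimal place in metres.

X -1215580.2 m, Y -6257291.4 m, Z -221292.4 m

WGS84: a = 6378137 m, e² = 0.006694380; N(φ) = a/√(1−e²sin²φ) = 6378163.047 m.
X = (N+h)·cosφ·cosλ = -1215580.235 m; Y = (N+h)·cosφ·sinλ = -6257291.420 m; Z = (N(1−e²)+h)·sinφ = -221292.409 m.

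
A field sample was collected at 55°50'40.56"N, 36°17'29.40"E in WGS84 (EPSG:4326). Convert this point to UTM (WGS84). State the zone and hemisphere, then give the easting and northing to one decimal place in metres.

Longitude 36.2915° lies in the 6° band [36°, 42°), giving zone 37; latitude is north of the equator, so 37N.
Zone 37 central meridian λ₀ = 6×37 − 183 = 39°; Δλ = -2.7085°.
Transverse Mercator on WGS84 with k₀ = 0.9996 gives E = 330422.905 m, N = 6192102.029 m.

Zone 37N: E 330422.9 m, N 6192102.0 m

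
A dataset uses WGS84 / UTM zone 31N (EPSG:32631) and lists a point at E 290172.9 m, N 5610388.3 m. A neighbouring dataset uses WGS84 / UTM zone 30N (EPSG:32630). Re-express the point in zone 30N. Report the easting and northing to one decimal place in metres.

UTM 31N → geographic: φ = 50.60759991°, λ = 0.03440027°.
UTM 30N (λ₀ = -3°) forward: E = 714694.117 m, N = 5610585.423 m.

E 714694.1 m, N 5610585.4 m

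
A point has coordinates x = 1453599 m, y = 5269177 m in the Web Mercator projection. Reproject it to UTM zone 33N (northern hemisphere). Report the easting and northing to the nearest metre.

Web Mercator inverse (R = 6378137 m) → φ = 42.71820063°, λ = 13.05790199°.
UTM 33N forward: E = 340978.835 m, N = 4731350.926 m.

E 340979 m, N 4731351 m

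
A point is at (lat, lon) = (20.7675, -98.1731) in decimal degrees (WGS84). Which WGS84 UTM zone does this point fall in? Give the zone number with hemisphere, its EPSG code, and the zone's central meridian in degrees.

Zone 14N (EPSG:32614), central meridian -99°

UTM zone = ⌊(λ + 180)/6⌋ + 1; -98.1731° ∈ [-102°, -96°) → zone 14.
Hemisphere: N (φ ≥ 0).
Central meridian λ₀ = 6×14 − 183 = -99°.
EPSG code: 32614.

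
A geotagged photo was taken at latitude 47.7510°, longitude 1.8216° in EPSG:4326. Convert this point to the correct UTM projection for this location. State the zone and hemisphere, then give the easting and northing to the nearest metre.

Zone 31N: E 411675 m, N 5289298 m

Longitude 1.8216° lies in the 6° band [0°, 6°), giving zone 31; latitude is north of the equator, so 31N.
Zone 31 central meridian λ₀ = 6×31 − 183 = 3°; Δλ = -1.1784°.
Transverse Mercator on WGS84 with k₀ = 0.9996 gives E = 411675.090 m, N = 5289297.898 m.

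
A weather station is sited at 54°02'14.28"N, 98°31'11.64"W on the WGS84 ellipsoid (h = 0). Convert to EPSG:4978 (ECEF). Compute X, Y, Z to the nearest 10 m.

X -556140 m, Y -3712430 m, Z 5139180 m

WGS84: a = 6378137 m, e² = 0.006694380; N(φ) = a/√(1−e²sin²φ) = 6392169.383 m.
X = (N+h)·cosφ·cosλ = -556144.606 m; Y = (N+h)·cosφ·sinλ = -3712429.695 m; Z = (N(1−e²)+h)·sinφ = 5139183.040 m.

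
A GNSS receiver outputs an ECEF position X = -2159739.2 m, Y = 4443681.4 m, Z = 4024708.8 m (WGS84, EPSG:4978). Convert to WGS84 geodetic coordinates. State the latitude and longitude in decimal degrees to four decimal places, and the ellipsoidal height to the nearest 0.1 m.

λ = atan2(Y, X) = 115.92089963°; p = √(X²+Y²) = 4940726.4 m.
Bowring's method on WGS84 (a = 6378137 m, b = 6356752.314 m) gives φ = 39.35469987°, h = 2942.559 m.

lat 39.3547°, lon 115.9209°, h 2942.6 m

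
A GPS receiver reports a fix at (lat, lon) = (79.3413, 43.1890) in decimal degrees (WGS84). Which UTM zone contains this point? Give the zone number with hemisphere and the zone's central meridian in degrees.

Zone 38N, central meridian 45°

UTM zone = ⌊(λ + 180)/6⌋ + 1; 43.1890° ∈ [42°, 48°) → zone 38.
Hemisphere: N (φ ≥ 0).
Central meridian λ₀ = 6×38 − 183 = 45°.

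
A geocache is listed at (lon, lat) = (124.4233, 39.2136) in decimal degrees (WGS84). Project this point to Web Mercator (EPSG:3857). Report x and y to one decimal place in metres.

Web Mercator is spherical with R = a = 6378137 m.
x = R·λ = 6378137 × 2.171596251 = 13850738.399 m.
y = R·ln tan(π/4 + φ/2) = 6378137 × 0.745094420 = 4752314.288 m.

x 13850738.4 m, y 4752314.3 m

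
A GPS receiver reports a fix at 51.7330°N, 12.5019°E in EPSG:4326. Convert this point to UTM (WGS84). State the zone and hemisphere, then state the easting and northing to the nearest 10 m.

Longitude 12.5019° lies in the 6° band [12°, 18°), giving zone 33; latitude is north of the equator, so 33N.
Zone 33 central meridian λ₀ = 6×33 − 183 = 15°; Δλ = -2.4981°.
Transverse Mercator on WGS84 with k₀ = 0.9996 gives E = 327498.356 m, N = 5734295.746 m.

Zone 33N: E 327500 m, N 5734300 m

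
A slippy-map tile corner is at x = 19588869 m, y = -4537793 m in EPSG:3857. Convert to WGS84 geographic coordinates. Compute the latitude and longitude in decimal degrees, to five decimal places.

lat -37.70470°, lon 175.96980°

R = 6378137 m. λ = x/R = 175.96980421°.
φ = 2·arctan(exp(y/R)) − 90° = 2·arctan(0.49093) − 90° = -37.70469710°.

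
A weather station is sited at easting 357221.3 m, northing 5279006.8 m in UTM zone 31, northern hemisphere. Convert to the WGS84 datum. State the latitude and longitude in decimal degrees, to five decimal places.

Zone 31N: λ₀ = 3°, k₀ = 0.9996, false easting 500000 m.
Meridian distance M = (N − FN)/k₀ = 5281119.2 m.
Inverse transverse Mercator on WGS84 gives φ = 47.64869957°, λ = 1.09880030°.

lat 47.64870°, lon 1.09880°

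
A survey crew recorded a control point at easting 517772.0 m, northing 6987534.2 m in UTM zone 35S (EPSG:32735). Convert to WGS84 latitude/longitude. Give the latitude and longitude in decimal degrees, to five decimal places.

Zone 35S: λ₀ = 27°, k₀ = 0.9996, false easting 500000 m, false northing 10000000 m.
Meridian distance M = (N − FN)/k₀ = -3013671.3 m.
Inverse transverse Mercator on WGS84 gives φ = -27.23490042°, λ = 27.17950010°.

lat -27.23490°, lon 27.17950°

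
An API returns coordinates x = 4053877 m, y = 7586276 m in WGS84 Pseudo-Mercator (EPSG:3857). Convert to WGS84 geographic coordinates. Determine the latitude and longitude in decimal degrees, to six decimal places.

lat 56.139698°, lon 36.416597°

R = 6378137 m. λ = x/R = 36.41659669°.
φ = 2·arctan(exp(y/R)) − 90° = 2·arctan(3.28517) − 90° = 56.13969806°.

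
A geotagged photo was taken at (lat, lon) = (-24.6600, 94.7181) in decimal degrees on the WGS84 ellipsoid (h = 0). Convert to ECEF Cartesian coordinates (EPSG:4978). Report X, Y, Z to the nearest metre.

X -477055 m, Y 5780176 m, Z -2644894 m

WGS84: a = 6378137 m, e² = 0.006694380; N(φ) = a/√(1−e²sin²φ) = 6381856.724 m.
X = (N+h)·cosφ·cosλ = -477055.376 m; Y = (N+h)·cosφ·sinλ = 5780176.365 m; Z = (N(1−e²)+h)·sinφ = -2644894.144 m.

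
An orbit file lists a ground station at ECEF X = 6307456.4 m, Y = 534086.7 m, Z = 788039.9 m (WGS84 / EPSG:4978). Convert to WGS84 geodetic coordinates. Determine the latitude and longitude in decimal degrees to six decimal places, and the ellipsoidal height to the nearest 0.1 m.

lat 7.143700°, lon 4.840000°, h 1082.9 m

λ = atan2(Y, X) = 4.84000038°; p = √(X²+Y²) = 6330028.0 m.
Bowring's method on WGS84 (a = 6378137 m, b = 6356752.314 m) gives φ = 7.14369979°, h = 1082.880 m.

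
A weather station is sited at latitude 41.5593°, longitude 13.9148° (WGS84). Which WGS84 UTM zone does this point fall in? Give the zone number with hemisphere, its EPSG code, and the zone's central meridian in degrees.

UTM zone = ⌊(λ + 180)/6⌋ + 1; 13.9148° ∈ [12°, 18°) → zone 33.
Hemisphere: N (φ ≥ 0).
Central meridian λ₀ = 6×33 − 183 = 15°.
EPSG code: 32633.

Zone 33N (EPSG:32633), central meridian 15°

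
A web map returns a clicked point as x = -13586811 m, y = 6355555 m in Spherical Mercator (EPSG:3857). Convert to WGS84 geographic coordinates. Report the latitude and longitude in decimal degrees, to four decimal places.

lat 49.4733°, lon -122.0524°

R = 6378137 m. λ = x/R = -122.05239984°.
φ = 2·arctan(exp(y/R)) − 90° = 2·arctan(2.70867) − 90° = 49.47329743°.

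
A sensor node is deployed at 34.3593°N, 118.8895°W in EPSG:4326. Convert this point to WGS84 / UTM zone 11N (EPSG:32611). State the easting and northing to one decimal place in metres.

Zone 11 central meridian λ₀ = 6×11 − 183 = -117°; Δλ = -1.8895°.
Transverse Mercator on WGS84 with k₀ = 0.9996 gives E = 326235.340 m, N = 3803613.033 m.

E 326235.3 m, N 3803613.0 m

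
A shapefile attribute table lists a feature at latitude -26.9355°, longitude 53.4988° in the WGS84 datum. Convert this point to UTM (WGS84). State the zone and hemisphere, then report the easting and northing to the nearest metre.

Longitude 53.4988° lies in the 6° band [48°, 54°), giving zone 39; latitude is south of the equator, so 39S.
Zone 39 central meridian λ₀ = 6×39 − 183 = 51°; Δλ = +2.4988°.
Transverse Mercator on WGS84 with k₀ = 0.9996 gives E = 748106.904 m, N = 7018256.899 m.

Zone 39S: E 748107 m, N 7018257 m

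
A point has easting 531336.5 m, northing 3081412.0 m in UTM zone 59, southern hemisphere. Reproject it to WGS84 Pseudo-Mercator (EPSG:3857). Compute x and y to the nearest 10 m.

Unproject from UTM 59S (λ₀ = 171°) → φ = -62.39730045°, λ = 171.60619916°.
Web Mercator (R = 6378137 m): x = 19103114.707 m, y = -8953969.773 m.

x 19103110 m, y -8953970 m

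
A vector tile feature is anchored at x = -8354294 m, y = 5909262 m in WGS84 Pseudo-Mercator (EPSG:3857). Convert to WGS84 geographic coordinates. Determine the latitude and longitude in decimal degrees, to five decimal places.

lat 46.79860°, lon -75.04790°

R = 6378137 m. λ = x/R = -75.04789988°.
φ = 2·arctan(exp(y/R)) − 90° = 2·arctan(2.52562) − 90° = 46.79859876°.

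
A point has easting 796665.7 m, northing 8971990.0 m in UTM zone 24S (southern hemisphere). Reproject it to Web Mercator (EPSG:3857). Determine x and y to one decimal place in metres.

Unproject from UTM 24S (λ₀ = -39°) → φ = -9.28970017°, λ = -36.29969958°.
Web Mercator (R = 6378137 m): x = -4040864.073 m, y = -1038685.550003 m.

x -4040864.1 m, y -1038685.6 m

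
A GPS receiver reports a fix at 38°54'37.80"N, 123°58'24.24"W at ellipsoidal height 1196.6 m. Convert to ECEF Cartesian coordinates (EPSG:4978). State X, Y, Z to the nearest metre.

WGS84: a = 6378137 m, e² = 0.006694380; N(φ) = a/√(1−e²sin²φ) = 6386576.193 m.
X = (N+h)·cosφ·cosλ = -2777557.864 m; Y = (N+h)·cosφ·sinλ = -4122025.529 m; Z = (N(1−e²)+h)·sinφ = 3985342.160 m.

X -2777558 m, Y -4122026 m, Z 3985342 m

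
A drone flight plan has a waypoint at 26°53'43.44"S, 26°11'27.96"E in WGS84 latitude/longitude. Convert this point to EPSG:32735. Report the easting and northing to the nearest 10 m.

E 419670 m, N 7024890 m

Zone 35 central meridian λ₀ = 6×35 − 183 = 27°; Δλ = -0.8089°.
Transverse Mercator on WGS84 with k₀ = 0.9996 gives E = 419669.124 m, N = 7024893.558 m.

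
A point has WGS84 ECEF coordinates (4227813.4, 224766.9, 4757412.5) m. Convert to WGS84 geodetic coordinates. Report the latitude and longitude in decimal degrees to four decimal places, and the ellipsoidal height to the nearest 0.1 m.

λ = atan2(Y, X) = 3.04320014°; p = √(X²+Y²) = 4233783.9 m.
Bowring's method on WGS84 (a = 6378137 m, b = 6356752.314 m) gives φ = 48.52400027°, h = 2331.540 m.

lat 48.5240°, lon 3.0432°, h 2331.5 m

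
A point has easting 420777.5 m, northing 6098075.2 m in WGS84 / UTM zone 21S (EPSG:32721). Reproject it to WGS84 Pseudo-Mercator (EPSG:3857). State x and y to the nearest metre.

Unproject from UTM 21S (λ₀ = -57°) → φ = -35.25729967°, λ = -57.87089974°.
Web Mercator (R = 6378137 m): x = -6442159.091 m, y = -4198902.349 m.

x -6442159 m, y -4198902 m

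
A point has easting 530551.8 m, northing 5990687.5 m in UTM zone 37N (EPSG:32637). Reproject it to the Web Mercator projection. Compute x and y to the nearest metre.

Unproject from UTM 37N (λ₀ = 39°) → φ = 54.06349992°, λ = 39.46679945°.
Web Mercator (R = 6378137 m): x = 4393424.018 m, y = 7182191.603 m.

x 4393424 m, y 7182192 m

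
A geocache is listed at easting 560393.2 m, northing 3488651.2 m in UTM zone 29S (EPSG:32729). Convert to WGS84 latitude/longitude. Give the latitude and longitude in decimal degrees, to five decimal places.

Zone 29S: λ₀ = -9°, k₀ = 0.9996, false easting 500000 m, false northing 10000000 m.
Meridian distance M = (N − FN)/k₀ = -6513954.4 m.
Inverse transverse Mercator on WGS84 gives φ = -58.73800002°, λ = -7.95669948°.

lat -58.73800°, lon -7.95670°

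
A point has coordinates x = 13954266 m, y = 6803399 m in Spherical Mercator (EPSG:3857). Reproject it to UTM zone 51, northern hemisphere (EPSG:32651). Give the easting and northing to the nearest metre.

Web Mercator inverse (R = 6378137 m) → φ = 52.01810095°, λ = 125.35330426°.
UTM 51N forward: E = 661479.471 m, N = 5765665.962 m.

E 661479 m, N 5765666 m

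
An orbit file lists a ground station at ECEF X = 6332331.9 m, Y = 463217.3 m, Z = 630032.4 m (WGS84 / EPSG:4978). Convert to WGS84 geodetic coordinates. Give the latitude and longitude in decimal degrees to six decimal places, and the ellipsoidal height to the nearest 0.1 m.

λ = atan2(Y, X) = 4.18379960°; p = √(X²+Y²) = 6349251.7 m.
Bowring's method on WGS84 (a = 6378137 m, b = 6356752.314 m) gives φ = 5.70480027°, h = 2506.581 m.

lat 5.704800°, lon 4.183800°, h 2506.6 m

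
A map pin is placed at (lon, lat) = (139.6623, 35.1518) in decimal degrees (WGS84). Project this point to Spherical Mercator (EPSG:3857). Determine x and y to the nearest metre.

x 15547136 m, y 4184529 m

Web Mercator is spherical with R = a = 6378137 m.
x = R·λ = 6378137 × 2.437566976 = 15547136.119 m.
y = R·ln tan(π/4 + φ/2) = 6378137 × 0.656073919 = 4184529.340 m.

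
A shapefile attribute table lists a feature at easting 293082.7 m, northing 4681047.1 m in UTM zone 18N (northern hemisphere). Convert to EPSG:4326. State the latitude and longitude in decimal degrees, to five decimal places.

lat 42.25420°, lon -77.50840°

Zone 18N: λ₀ = -75°, k₀ = 0.9996, false easting 500000 m.
Meridian distance M = (N − FN)/k₀ = 4682920.3 m.
Inverse transverse Mercator on WGS84 gives φ = 42.25420019°, λ = -77.50839979°.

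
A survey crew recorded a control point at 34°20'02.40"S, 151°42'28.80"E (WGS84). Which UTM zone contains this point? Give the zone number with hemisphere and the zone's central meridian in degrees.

UTM zone = ⌊(λ + 180)/6⌋ + 1; 151.7080° ∈ [150°, 156°) → zone 56.
Hemisphere: S (φ < 0).
Central meridian λ₀ = 6×56 − 183 = 153°.

Zone 56S, central meridian 153°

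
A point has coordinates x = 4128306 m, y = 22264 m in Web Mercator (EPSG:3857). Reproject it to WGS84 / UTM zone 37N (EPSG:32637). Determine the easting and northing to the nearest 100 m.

Web Mercator inverse (R = 6378137 m) → φ = 0.20000051°, λ = 37.08520377°.
UTM 37N forward: E = 286892.471 m, N = 22118.500 m.

E 286900 m, N 22100 m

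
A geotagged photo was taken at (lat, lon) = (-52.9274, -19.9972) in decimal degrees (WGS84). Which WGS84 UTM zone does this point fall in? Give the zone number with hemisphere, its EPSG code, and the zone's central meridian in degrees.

Zone 27S (EPSG:32727), central meridian -21°

UTM zone = ⌊(λ + 180)/6⌋ + 1; -19.9972° ∈ [-24°, -18°) → zone 27.
Hemisphere: S (φ < 0).
Central meridian λ₀ = 6×27 − 183 = -21°.
EPSG code: 32727.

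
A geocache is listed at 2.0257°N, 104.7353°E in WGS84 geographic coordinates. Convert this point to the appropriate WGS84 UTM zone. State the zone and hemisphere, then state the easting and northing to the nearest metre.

Zone 48N: E 470564 m, N 223904 m

Longitude 104.7353° lies in the 6° band [102°, 108°), giving zone 48; latitude is north of the equator, so 48N.
Zone 48 central meridian λ₀ = 6×48 − 183 = 105°; Δλ = -0.2647°.
Transverse Mercator on WGS84 with k₀ = 0.9996 gives E = 470563.696 m, N = 223904.054 m.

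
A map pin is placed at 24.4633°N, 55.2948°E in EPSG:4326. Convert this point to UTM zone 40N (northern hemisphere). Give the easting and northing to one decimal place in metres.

Zone 40 central meridian λ₀ = 6×40 − 183 = 57°; Δλ = -1.7052°.
Transverse Mercator on WGS84 with k₀ = 0.9996 gives E = 327171.959 m, N = 2706587.072 m.

E 327172.0 m, N 2706587.1 m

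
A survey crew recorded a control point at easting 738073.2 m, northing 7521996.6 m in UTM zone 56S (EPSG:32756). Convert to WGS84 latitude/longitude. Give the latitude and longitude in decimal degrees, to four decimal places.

lat -22.3916°, lon 155.3124°

Zone 56S: λ₀ = 153°, k₀ = 0.9996, false easting 500000 m, false northing 10000000 m.
Meridian distance M = (N − FN)/k₀ = -2478995.0 m.
Inverse transverse Mercator on WGS84 gives φ = -22.39160005°, λ = 155.31239999°.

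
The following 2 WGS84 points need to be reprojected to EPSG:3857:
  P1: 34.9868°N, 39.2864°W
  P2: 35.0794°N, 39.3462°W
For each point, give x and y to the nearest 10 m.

P1: x -4373340 m, y 4162090 m; P2: x -4380000 m, y 4174680 m

Web Mercator: x = R·λ, y = R·ln tan(π/4+φ/2), R = 6378137 m.
P1 (34.9868°, -39.2864°) → (-4373342.043, 4162087.461) m.
P2 (35.0794°, -39.3462°) → (-4379998.949, 4174676.529) m.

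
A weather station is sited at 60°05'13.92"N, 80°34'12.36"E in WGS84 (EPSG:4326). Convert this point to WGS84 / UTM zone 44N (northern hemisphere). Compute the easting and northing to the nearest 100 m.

Zone 44 central meridian λ₀ = 6×44 − 183 = 81°; Δλ = -0.4299°.
Transverse Mercator on WGS84 with k₀ = 0.9996 gives E = 476084.419 m, N = 6661200.290 m.

E 476100 m, N 6661200 m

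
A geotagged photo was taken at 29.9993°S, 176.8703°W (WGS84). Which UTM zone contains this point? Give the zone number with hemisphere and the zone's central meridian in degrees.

Zone 1S, central meridian -177°

UTM zone = ⌊(λ + 180)/6⌋ + 1; -176.8703° ∈ [-180°, -174°) → zone 1.
Hemisphere: S (φ < 0).
Central meridian λ₀ = 6×1 − 183 = -177°.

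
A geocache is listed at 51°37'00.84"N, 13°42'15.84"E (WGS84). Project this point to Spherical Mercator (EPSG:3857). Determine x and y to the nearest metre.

Web Mercator is spherical with R = a = 6378137 m.
x = R·λ = 6378137 × 0.239186902 = 1525566.830 m.
y = R·ln tan(π/4 + φ/2) = 6378137 × 1.055347397 = 6731150.279 m.

x 1525567 m, y 6731150 m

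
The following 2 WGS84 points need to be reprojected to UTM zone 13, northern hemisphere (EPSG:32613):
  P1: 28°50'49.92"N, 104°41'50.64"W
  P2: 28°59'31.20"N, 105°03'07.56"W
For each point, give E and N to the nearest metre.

P1: E 529517 m, N 3191094 m; P2: E 494925 m, N 3207100 m

UTM zone 13N: λ₀ = -105°, k₀ = 0.9996.
P1 (28.8472°, -104.6974°) → (529516.534, 3191094.484) m.
P2 (28.9920°, -105.0521°) → (494925.072, 3207100.404) m.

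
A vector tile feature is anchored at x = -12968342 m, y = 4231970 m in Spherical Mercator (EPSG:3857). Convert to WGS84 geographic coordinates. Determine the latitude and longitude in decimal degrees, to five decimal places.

R = 6378137 m. λ = x/R = -116.49659828°.
φ = 2·arctan(exp(y/R)) − 90° = 2·arctan(1.94160) − 90° = 35.49949931°.

lat 35.49950°, lon -116.49660°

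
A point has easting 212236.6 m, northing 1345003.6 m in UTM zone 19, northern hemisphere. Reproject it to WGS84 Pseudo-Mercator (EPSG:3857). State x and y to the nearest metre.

Unproject from UTM 19N (λ₀ = -69°) → φ = 12.15420016°, λ = -71.64409994°.
Web Mercator (R = 6378137 m): x = -7975384.724 m, y = 1363262.421 m.

x -7975385 m, y 1363262 m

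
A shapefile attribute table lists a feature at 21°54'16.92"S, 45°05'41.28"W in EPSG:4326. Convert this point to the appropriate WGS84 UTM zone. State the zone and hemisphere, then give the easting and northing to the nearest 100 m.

Longitude -45.0948° lies in the 6° band [-48°, -42°), giving zone 23; latitude is south of the equator, so 23S.
Zone 23 central meridian λ₀ = 6×23 − 183 = -45°; Δλ = -0.0948°.
Transverse Mercator on WGS84 with k₀ = 0.9996 gives E = 490208.136 m, N = 7577718.333 m.

Zone 23S: E 490200 m, N 7577700 m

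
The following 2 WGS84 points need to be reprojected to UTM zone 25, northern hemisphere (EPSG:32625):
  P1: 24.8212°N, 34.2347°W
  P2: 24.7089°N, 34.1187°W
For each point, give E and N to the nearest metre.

UTM zone 25N: λ₀ = -33°, k₀ = 0.9996.
P1 (24.8212°, -34.2347°) → (375220.781, 2745714.166) m.
P2 (24.7089°, -34.1187°) → (386843.077, 2733177.098) m.

P1: E 375221 m, N 2745714 m; P2: E 386843 m, N 2733177 m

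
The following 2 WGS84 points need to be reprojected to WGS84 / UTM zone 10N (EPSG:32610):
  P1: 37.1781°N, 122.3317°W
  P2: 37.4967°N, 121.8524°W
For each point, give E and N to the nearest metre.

P1: E 559324 m, N 4114839 m; P2: E 601443 m, N 4150594 m

UTM zone 10N: λ₀ = -123°, k₀ = 0.9996.
P1 (37.1781°, -122.3317°) → (559324.097, 4114838.959) m.
P2 (37.4967°, -121.8524°) → (601442.687, 4150593.684) m.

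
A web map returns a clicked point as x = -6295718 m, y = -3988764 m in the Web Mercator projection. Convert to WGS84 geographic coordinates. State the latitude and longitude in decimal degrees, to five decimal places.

R = 6378137 m. λ = x/R = -56.55539704°.
φ = 2·arctan(exp(y/R)) − 90° = 2·arctan(0.53506) − 90° = -33.70129935°.

lat -33.70130°, lon -56.55540°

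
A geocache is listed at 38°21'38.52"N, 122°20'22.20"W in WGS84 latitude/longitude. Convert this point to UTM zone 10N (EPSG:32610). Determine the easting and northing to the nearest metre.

E 557705 m, N 4246043 m

Zone 10 central meridian λ₀ = 6×10 − 183 = -123°; Δλ = +0.6605°.
Transverse Mercator on WGS84 with k₀ = 0.9996 gives E = 557705.244 m, N = 4246043.093 m.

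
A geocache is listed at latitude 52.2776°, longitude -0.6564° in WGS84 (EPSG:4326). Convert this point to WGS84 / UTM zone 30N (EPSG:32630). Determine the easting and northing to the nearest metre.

Zone 30 central meridian λ₀ = 6×30 − 183 = -3°; Δλ = +2.3436°.
Transverse Mercator on WGS84 with k₀ = 0.9996 gives E = 659881.148 m, N = 5794501.441 m.

E 659881 m, N 5794501 m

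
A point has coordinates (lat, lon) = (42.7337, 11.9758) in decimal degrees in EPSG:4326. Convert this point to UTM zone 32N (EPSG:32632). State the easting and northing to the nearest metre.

E 743606 m, N 4735538 m

Zone 32 central meridian λ₀ = 6×32 − 183 = 9°; Δλ = +2.9758°.
Transverse Mercator on WGS84 with k₀ = 0.9996 gives E = 743606.225 m, N = 4735538.219 m.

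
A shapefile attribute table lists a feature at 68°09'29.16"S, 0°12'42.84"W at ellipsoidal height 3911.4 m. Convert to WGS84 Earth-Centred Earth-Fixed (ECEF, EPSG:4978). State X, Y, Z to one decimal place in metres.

X 2381277.0 m, Y -8806.8 m, Z -5901306.9 m

WGS84: a = 6378137 m, e² = 0.006694380; N(φ) = a/√(1−e²sin²φ) = 6396610.709 m.
X = (N+h)·cosφ·cosλ = 2381277.044 m; Y = (N+h)·cosφ·sinλ = -8806.843 m; Z = (N(1−e²)+h)·sinφ = -5901306.859 m.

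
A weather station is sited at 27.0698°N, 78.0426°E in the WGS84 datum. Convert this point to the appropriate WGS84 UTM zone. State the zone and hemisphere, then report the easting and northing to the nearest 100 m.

Zone 44N: E 206700 m, N 2997600 m

Longitude 78.0426° lies in the 6° band [78°, 84°), giving zone 44; latitude is north of the equator, so 44N.
Zone 44 central meridian λ₀ = 6×44 − 183 = 81°; Δλ = -2.9574°.
Transverse Mercator on WGS84 with k₀ = 0.9996 gives E = 206685.549 m, N = 2997613.158 m.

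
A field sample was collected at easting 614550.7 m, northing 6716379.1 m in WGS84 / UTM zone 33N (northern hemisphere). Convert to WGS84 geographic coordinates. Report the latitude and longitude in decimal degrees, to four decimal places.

Zone 33N: λ₀ = 15°, k₀ = 0.9996, false easting 500000 m.
Meridian distance M = (N − FN)/k₀ = 6719066.7 m.
Inverse transverse Mercator on WGS84 gives φ = 60.56699972°, λ = 17.08979957°.

lat 60.5670°, lon 17.0898°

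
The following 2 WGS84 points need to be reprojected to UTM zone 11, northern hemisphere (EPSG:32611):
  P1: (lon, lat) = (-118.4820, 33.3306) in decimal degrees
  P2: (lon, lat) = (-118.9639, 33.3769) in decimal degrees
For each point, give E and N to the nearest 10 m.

UTM zone 11N: λ₀ = -117°, k₀ = 0.9996.
P1 (33.3306°, -118.4820°) → (362070.209, 3688918.557) m.
P2 (33.3769°, -118.9639°) → (317310.403, 3694794.279) m.

P1: E 362070 m, N 3688920 m; P2: E 317310 m, N 3694790 m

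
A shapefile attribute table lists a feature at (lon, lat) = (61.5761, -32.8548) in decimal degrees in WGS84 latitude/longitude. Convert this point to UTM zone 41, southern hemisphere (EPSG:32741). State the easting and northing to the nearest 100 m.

Zone 41 central meridian λ₀ = 6×41 − 183 = 63°; Δλ = -1.4239°.
Transverse Mercator on WGS84 with k₀ = 0.9996 gives E = 366762.061 m, N = 6363911.461 m.

E 366800 m, N 6363900 m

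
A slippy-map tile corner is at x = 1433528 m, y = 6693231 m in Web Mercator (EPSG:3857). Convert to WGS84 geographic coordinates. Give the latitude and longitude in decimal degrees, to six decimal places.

lat 51.404901°, lon 12.877601°

R = 6378137 m. λ = x/R = 12.87760113°.
φ = 2·arctan(exp(y/R)) − 90° = 2·arctan(2.85594) − 90° = 51.40490115°.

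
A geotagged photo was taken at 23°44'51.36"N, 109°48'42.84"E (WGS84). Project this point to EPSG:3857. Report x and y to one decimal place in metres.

x 12224204.8 m, y 2722682.1 m

Web Mercator is spherical with R = a = 6378137 m.
x = R·λ = 6378137 × 1.916579213 = 12224204.791 m.
y = R·ln tan(π/4 + φ/2) = 6378137 × 0.426877330 = 2722682.093 m.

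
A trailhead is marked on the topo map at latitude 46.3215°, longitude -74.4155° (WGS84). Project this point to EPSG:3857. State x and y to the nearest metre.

x -8283896 m, y 5832020 m

Web Mercator is spherical with R = a = 6378137 m.
x = R·λ = 6378137 × -1.298795490 = -8283895.567 m.
y = R·ln tan(π/4 + φ/2) = 6378137 × 0.914376778 = 5832020.358 m.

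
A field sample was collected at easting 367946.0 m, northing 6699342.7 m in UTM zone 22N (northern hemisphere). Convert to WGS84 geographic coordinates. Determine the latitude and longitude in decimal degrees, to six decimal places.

lat 60.408800°, lon -53.397500°

Zone 22N: λ₀ = -51°, k₀ = 0.9996, false easting 500000 m.
Meridian distance M = (N − FN)/k₀ = 6702023.5 m.
Inverse transverse Mercator on WGS84 gives φ = 60.40879956°, λ = -53.39750003°.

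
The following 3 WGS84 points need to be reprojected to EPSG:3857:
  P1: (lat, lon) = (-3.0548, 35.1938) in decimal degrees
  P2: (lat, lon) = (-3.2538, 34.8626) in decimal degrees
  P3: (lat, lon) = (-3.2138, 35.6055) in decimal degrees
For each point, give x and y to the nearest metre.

P1: x 3917756 m, y -340220 m; P2: x 3880887 m, y -362406 m; P3: x 3963586 m, y -357946 m

Web Mercator: x = R·λ, y = R·ln tan(π/4+φ/2), R = 6378137 m.
P1 (-3.0548°, 35.1938°) → (3917755.895, -340220.005) m.
P2 (-3.2538°, 34.8626°) → (3880886.880, -362406.208) m.
P3 (-3.2138°, 35.6055°) → (3963586.129, -357946.327) m.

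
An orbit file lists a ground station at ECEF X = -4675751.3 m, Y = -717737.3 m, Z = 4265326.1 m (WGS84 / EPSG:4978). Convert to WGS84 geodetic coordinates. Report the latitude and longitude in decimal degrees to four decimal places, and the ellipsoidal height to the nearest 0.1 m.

lat 42.2312°, lon -171.2731°, h 1000.6 m

λ = atan2(Y, X) = -171.27309989°; p = √(X²+Y²) = 4730517.6 m.
Bowring's method on WGS84 (a = 6378137 m, b = 6356752.314 m) gives φ = 42.23120032°, h = 1000.571 m.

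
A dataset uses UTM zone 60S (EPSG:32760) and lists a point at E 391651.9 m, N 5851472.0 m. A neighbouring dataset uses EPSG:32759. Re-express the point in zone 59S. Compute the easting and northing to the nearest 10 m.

UTM 60S → geographic: φ = -37.47730020°, λ = 175.77460048°.
UTM 59S (λ₀ = 171°) forward: E = 922282.791 m, N = 5841457.304 m.

E 922280 m, N 5841460 m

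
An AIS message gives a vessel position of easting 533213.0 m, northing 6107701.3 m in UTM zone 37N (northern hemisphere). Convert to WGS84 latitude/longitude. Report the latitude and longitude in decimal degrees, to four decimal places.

lat 55.1149°, lon 39.5207°

Zone 37N: λ₀ = 39°, k₀ = 0.9996, false easting 500000 m.
Meridian distance M = (N − FN)/k₀ = 6110145.4 m.
Inverse transverse Mercator on WGS84 gives φ = 55.11490000°, λ = 39.52069992°.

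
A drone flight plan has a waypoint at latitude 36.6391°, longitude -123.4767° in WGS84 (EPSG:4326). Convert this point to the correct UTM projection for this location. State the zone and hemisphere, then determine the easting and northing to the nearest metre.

Zone 10N: E 457385 m, N 4054944 m

Longitude -123.4767° lies in the 6° band [-126°, -120°), giving zone 10; latitude is north of the equator, so 10N.
Zone 10 central meridian λ₀ = 6×10 − 183 = -123°; Δλ = -0.4767°.
Transverse Mercator on WGS84 with k₀ = 0.9996 gives E = 457385.348 m, N = 4054943.574 m.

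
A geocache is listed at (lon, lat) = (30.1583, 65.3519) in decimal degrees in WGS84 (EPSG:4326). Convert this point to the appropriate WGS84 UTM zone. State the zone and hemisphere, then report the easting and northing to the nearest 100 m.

Zone 36N: E 367800 m, N 7250700 m

Longitude 30.1583° lies in the 6° band [30°, 36°), giving zone 36; latitude is north of the equator, so 36N.
Zone 36 central meridian λ₀ = 6×36 − 183 = 33°; Δλ = -2.8417°.
Transverse Mercator on WGS84 with k₀ = 0.9996 gives E = 367795.710 m, N = 7250654.647 m.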